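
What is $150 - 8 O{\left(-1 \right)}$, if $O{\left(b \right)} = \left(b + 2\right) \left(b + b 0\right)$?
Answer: $158$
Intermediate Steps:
$O{\left(b \right)} = b \left(2 + b\right)$ ($O{\left(b \right)} = \left(2 + b\right) \left(b + 0\right) = \left(2 + b\right) b = b \left(2 + b\right)$)
$150 - 8 O{\left(-1 \right)} = 150 - 8 \left(- (2 - 1)\right) = 150 - 8 \left(\left(-1\right) 1\right) = 150 - -8 = 150 + 8 = 158$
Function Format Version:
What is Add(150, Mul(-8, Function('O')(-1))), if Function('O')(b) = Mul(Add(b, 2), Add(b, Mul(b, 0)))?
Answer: 158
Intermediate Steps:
Function('O')(b) = Mul(b, Add(2, b)) (Function('O')(b) = Mul(Add(2, b), Add(b, 0)) = Mul(Add(2, b), b) = Mul(b, Add(2, b)))
Add(150, Mul(-8, Function('O')(-1))) = Add(150, Mul(-8, Mul(-1, Add(2, -1)))) = Add(150, Mul(-8, Mul(-1, 1))) = Add(150, Mul(-8, -1)) = Add(150, 8) = 158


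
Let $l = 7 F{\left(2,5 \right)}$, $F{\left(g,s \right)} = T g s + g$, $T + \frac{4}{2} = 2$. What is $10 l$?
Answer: $140$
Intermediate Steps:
$T = 0$ ($T = -2 + 2 = 0$)
$F{\left(g,s \right)} = g$ ($F{\left(g,s \right)} = 0 g s + g = 0 s + g = 0 + g = g$)
$l = 14$ ($l = 7 \cdot 2 = 14$)
$10 l = 10 \cdot 14 = 140$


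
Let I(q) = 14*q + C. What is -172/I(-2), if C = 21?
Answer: 172/7 ≈ 24.571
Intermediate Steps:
I(q) = 21 + 14*q (I(q) = 14*q + 21 = 21 + 14*q)
-172/I(-2) = -172/(21 + 14*(-2)) = -172/(21 - 28) = -172/(-7) = -172*(-1/7) = 172/7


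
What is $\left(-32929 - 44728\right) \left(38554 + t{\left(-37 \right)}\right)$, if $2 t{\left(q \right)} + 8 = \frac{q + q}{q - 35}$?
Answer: $- \frac{215547642509}{72} \approx -2.9937 \cdot 10^{9}$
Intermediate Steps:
$t{\left(q \right)} = -4 + \frac{q}{-35 + q}$ ($t{\left(q \right)} = -4 + \frac{\left(q + q\right) \frac{1}{q - 35}}{2} = -4 + \frac{2 q \frac{1}{-35 + q}}{2} = -4 + \frac{q}{-35 + q}$)
$\left(-32929 - 44728\right) \left(38554 + t{\left(-37 \right)}\right) = \left(-32929 - 44728\right) \left(38554 + \frac{140 - -111}{-35 - 37}\right) = - 77657 \left(38554 + \frac{140 + 111}{-72}\right) = - 77657 \left(38554 - \frac{251}{72}\right) = \left(-77657\right) \frac{2775637}{72} = - \frac{215547642509}{72}$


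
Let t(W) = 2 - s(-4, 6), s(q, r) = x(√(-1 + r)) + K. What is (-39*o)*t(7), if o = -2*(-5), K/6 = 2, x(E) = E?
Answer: 3900 + 390*√5 ≈ 4772.1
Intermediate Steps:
K = 12 (K = 6*2 = 12)
o = 10
s(q, r) = 12 + √(-1 + r) (s(q, r) = √(-1 + r) + 12 = 12 + √(-1 + r))
t(W) = -10 - √5 (t(W) = 2 - (12 + √(-1 + 6)) = 2 - (12 + √5) = 2 + (-12 - √5) = -10 - √5)
(-39*o)*t(7) = (-39*10)*(-10 - √5) = -390*(-10 - √5) = 3900 + 390*√5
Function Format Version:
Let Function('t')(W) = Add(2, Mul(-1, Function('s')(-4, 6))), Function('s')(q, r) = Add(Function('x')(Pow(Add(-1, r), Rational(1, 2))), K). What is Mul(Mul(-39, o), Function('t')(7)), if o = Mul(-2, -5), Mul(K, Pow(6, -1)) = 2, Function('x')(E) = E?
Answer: Add(3900, Mul(390, Pow(5, Rational(1, 2)))) ≈ 4772.1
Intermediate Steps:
K = 12 (K = Mul(6, 2) = 12)
o = 10
Function('s')(q, r) = Add(12, Pow(Add(-1, r), Rational(1, 2))) (Function('s')(q, r) = Add(Pow(Add(-1, r), Rational(1, 2)), 12) = Add(12, Pow(Add(-1, r), Rational(1, 2))))
Function('t')(W) = Add(-10, Mul(-1, Pow(5, Rational(1, 2)))) (Function('t')(W) = Add(2, Mul(-1, Add(12, Pow(Add(-1, 6), Rational(1, 2))))) = Add(2, Mul(-1, Add(12, Pow(5, Rational(1, 2))))) = Add(2, Add(-12, Mul(-1, Pow(5, Rational(1, 2))))) = Add(-10, Mul(-1, Pow(5, Rational(1, 2)))))
Mul(Mul(-39, o), Function('t')(7)) = Mul(Mul(-39, 10), Add(-10, Mul(-1, Pow(5, Rational(1, 2))))) = Mul(-390, Add(-10, Mul(-1, Pow(5, Rational(1, 2))))) = Add(3900, Mul(390, Pow(5, Rational(1, 2))))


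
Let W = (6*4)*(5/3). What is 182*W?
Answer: 7280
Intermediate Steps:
W = 40 (W = 24*(5*(⅓)) = 24*(5/3) = 40)
182*W = 182*40 = 7280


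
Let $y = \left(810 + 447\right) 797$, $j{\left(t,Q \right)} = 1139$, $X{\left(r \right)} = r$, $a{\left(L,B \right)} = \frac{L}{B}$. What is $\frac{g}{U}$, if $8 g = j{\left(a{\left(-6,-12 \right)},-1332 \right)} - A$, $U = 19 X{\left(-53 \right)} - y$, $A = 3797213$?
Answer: $\frac{1898037}{4011344} \approx 0.47317$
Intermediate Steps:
$y = 1001829$ ($y = 1257 \cdot 797 = 1001829$)
$U = -1002836$ ($U = 19 \left(-53\right) - 1001829 = -1007 - 1001829 = -1002836$)
$g = - \frac{1898037}{4}$ ($g = \frac{1139 - 3797213}{8} = \frac{1}{8} \left(-3796074\right) = - \frac{1898037}{4} \approx -4.7451 \cdot 10^{5}$)
$\frac{g}{U} = - \frac{1898037}{4 \left(-1002836\right)} = \left(- \frac{1898037}{4}\right) \left(- \frac{1}{1002836}\right) = \frac{1898037}{4011344}$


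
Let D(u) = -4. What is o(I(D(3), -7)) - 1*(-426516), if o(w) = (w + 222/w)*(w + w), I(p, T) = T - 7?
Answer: 427352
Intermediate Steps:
I(p, T) = -7 + T
o(w) = 2*w*(w + 222/w) (o(w) = (w + 222/w)*(2*w) = 2*w*(w + 222/w))
o(I(D(3), -7)) - 1*(-426516) = (444 + 2*(-7 - 7)²) - 1*(-426516) = (444 + 2*(-14)²) + 426516 = (444 + 2*196) + 426516 = (444 + 392) + 426516 = 836 + 426516 = 427352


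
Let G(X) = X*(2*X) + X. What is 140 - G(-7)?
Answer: 49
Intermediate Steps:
G(X) = X + 2*X² (G(X) = 2*X² + X = X + 2*X²)
140 - G(-7) = 140 - (-7)*(1 + 2*(-7)) = 140 - (-7)*(1 - 14) = 140 - (-7)*(-13) = 140 - 1*91 = 140 - 91 = 49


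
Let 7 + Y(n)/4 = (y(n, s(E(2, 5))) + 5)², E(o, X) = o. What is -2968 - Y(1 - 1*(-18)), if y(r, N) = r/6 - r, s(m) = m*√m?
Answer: -30685/9 ≈ -3409.4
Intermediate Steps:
s(m) = m^(3/2)
y(r, N) = -5*r/6 (y(r, N) = r*(⅙) - r = r/6 - r = -5*r/6)
Y(n) = -28 + 4*(5 - 5*n/6)² (Y(n) = -28 + 4*(-5*n/6 + 5)² = -28 + 4*(5 - 5*n/6)²)
-2968 - Y(1 - 1*(-18)) = -2968 - (-28 + 25*(-6 + (1 - 1*(-18)))²/9) = -2968 - (-28 + 25*(-6 + (1 + 18))²/9) = -2968 - (-28 + 25*(-6 + 19)²/9) = -2968 - (-28 + (25/9)*13²) = -2968 - (-28 + (25/9)*169) = -2968 - (-28 + 4225/9) = -2968 - 1*3973/9 = -2968 - 3973/9 = -30685/9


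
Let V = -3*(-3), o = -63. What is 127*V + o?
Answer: 1080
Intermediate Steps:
V = 9
127*V + o = 127*9 - 63 = 1143 - 63 = 1080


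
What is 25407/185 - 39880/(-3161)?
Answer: 87689327/584785 ≈ 149.95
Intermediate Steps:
25407/185 - 39880/(-3161) = 25407*(1/185) - 39880*(-1/3161) = 25407/185 + 39880/3161 = 87689327/584785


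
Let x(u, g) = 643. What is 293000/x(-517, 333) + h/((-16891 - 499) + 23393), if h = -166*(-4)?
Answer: 1759305952/3859929 ≈ 455.79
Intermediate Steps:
h = 664
293000/x(-517, 333) + h/((-16891 - 499) + 23393) = 293000/643 + 664/((-16891 - 499) + 23393) = 293000*(1/643) + 664/(-17390 + 23393) = 293000/643 + 664/6003 = 1759305952/3859929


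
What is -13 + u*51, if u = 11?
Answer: 548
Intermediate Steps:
-13 + u*51 = -13 + 11*51 = -13 + 561 = 548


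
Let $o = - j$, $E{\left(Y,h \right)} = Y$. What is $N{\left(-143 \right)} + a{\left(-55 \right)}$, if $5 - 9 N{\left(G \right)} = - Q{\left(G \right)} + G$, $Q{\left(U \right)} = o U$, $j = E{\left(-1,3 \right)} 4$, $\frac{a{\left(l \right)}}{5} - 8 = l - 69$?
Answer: $- \frac{5644}{9} \approx -627.11$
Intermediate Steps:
$a{\left(l \right)} = -305 + 5 l$ ($a{\left(l \right)} = 40 + 5 \left(l - 69\right) = 40 + 5 \left(-69 + l\right) = 40 + \left(-345 + 5 l\right) = -305 + 5 l$)
$j = -4$ ($j = \left(-1\right) 4 = -4$)
$o = 4$ ($o = \left(-1\right) \left(-4\right) = 4$)
$Q{\left(U \right)} = 4 U$
$N{\left(G \right)} = \frac{5}{9} + \frac{G}{3}$ ($N{\left(G \right)} = \frac{5}{9} - \frac{- 4 G + G}{9} = \frac{5}{9} - \frac{\left(-3\right) G}{9} = \frac{5}{9} + \frac{G}{3}$)
$N{\left(-143 \right)} + a{\left(-55 \right)} = \left(\frac{5}{9} + \frac{1}{3} \left(-143\right)\right) + \left(-305 + 5 \left(-55\right)\right) = \left(\frac{5}{9} - \frac{143}{3}\right) - 580 = - \frac{424}{9} - 580 = - \frac{5644}{9}$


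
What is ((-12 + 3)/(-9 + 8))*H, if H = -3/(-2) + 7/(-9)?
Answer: 13/2 ≈ 6.5000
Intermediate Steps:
H = 13/18 (H = -3*(-½) + 7*(-⅑) = 3/2 - 7/9 = 13/18 ≈ 0.72222)
((-12 + 3)/(-9 + 8))*H = ((-12 + 3)/(-9 + 8))*(13/18) = -9/(-1)*(13/18) = -9*(-1)*(13/18) = 9*(13/18) = 13/2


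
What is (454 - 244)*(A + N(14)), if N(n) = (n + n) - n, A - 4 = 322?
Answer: 71400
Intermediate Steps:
A = 326 (A = 4 + 322 = 326)
N(n) = n (N(n) = 2*n - n = n)
(454 - 244)*(A + N(14)) = (454 - 244)*(326 + 14) = 210*340 = 71400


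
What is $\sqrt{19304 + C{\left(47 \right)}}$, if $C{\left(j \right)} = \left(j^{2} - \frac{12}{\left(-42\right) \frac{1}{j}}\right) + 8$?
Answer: $\frac{9 \sqrt{13027}}{7} \approx 146.75$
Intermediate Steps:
$C{\left(j \right)} = 8 + j^{2} + \frac{2 j}{7}$ ($C{\left(j \right)} = \left(j^{2} - 12 \left(- \frac{j}{42}\right)\right) + 8 = \left(j^{2} + \frac{2 j}{7}\right) + 8 = 8 + j^{2} + \frac{2 j}{7}$)
$\sqrt{19304 + C{\left(47 \right)}} = \sqrt{19304 + \left(8 + 47^{2} + \frac{2}{7} \cdot 47\right)} = \sqrt{19304 + \left(8 + 2209 + \frac{94}{7}\right)} = \sqrt{19304 + \frac{15613}{7}} = \sqrt{\frac{150741}{7}} = \frac{9 \sqrt{13027}}{7}$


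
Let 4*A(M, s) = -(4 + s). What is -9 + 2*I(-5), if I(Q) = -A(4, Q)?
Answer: -19/2 ≈ -9.5000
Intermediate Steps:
A(M, s) = -1 - s/4 (A(M, s) = (-(4 + s))/4 = (-4 - s)/4 = -1 - s/4)
I(Q) = 1 + Q/4 (I(Q) = -(-1 - Q/4) = 1 + Q/4)
-9 + 2*I(-5) = -9 + 2*(1 + (¼)*(-5)) = -9 + 2*(1 - 5/4) = -9 + 2*(-¼) = -9 - ½ = -19/2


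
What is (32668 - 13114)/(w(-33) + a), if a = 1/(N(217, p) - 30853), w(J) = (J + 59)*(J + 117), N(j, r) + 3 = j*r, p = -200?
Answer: 1452001824/162175103 ≈ 8.9533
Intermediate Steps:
N(j, r) = -3 + j*r
w(J) = (59 + J)*(117 + J)
a = -1/74256 (a = 1/((-3 + 217*(-200)) - 30853) = 1/((-3 - 43400) - 30853) = 1/(-43403 - 30853) = 1/(-74256) = -1/74256 ≈ -1.3467e-5)
(32668 - 13114)/(w(-33) + a) = (32668 - 13114)/((6903 + (-33)² + 176*(-33)) - 1/74256) = 19554/((6903 + 1089 - 5808) - 1/74256) = 19554/(2184 - 1/74256) = 19554/(162175103/74256) = 19554*(74256/162175103) = 1452001824/162175103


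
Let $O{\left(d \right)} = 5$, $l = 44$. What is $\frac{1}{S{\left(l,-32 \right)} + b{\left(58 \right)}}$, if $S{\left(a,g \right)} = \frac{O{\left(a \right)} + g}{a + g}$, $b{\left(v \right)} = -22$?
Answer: $- \frac{4}{97} \approx -0.041237$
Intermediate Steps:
$S{\left(a,g \right)} = \frac{5 + g}{a + g}$
$\frac{1}{S{\left(l,-32 \right)} + b{\left(58 \right)}} = \frac{1}{\frac{5 - 32}{44 - 32} - 22} = \frac{1}{\frac{1}{12} \left(-27\right) - 22} = \frac{1}{- \frac{9}{4} - 22} = \frac{1}{- \frac{97}{4}} = - \frac{4}{97}$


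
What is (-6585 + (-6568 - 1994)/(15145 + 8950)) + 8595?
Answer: 48422388/24095 ≈ 2009.6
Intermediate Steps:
(-6585 + (-6568 - 1994)/(15145 + 8950)) + 8595 = (-6585 - 8562/24095) + 8595 = -158674137/24095 + 8595 = 48422388/24095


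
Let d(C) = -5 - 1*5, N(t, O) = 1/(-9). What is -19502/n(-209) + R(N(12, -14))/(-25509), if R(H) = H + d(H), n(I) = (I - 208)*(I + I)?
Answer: -6145216/55120311 ≈ -0.11149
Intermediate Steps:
N(t, O) = -⅑
d(C) = -10 (d(C) = -5 - 5 = -10)
n(I) = 2*I*(-208 + I) (n(I) = (-208 + I)*(2*I) = 2*I*(-208 + I))
R(H) = -10 + H (R(H) = H - 10 = -10 + H)
-19502/n(-209) + R(N(12, -14))/(-25509) = -19502*(-1/(418*(-208 - 209))) + (-10 - ⅑)/(-25509) = -19502/(2*(-209)*(-417)) - 91/9*(-1/25509) = -19502/174306 + 91/229581 = -19502*1/174306 + 91/229581 = -9751/87153 + 91/229581 = -6145216/55120311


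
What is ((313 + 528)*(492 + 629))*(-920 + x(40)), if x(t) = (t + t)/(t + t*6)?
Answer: -6069495318/7 ≈ -8.6707e+8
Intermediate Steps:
x(t) = 2/7 (x(t) = (2*t)/(t + 6*t) = (2*t)/((7*t)) = (2*t)*(1/(7*t)) = 2/7)
((313 + 528)*(492 + 629))*(-920 + x(40)) = ((313 + 528)*(492 + 629))*(-920 + 2/7) = (841*1121)*(-6438/7) = 942761*(-6438/7) = -6069495318/7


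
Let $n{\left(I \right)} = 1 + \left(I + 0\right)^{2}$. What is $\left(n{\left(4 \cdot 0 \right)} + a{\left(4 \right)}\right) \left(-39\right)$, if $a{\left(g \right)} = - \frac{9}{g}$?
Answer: $\frac{195}{4} \approx 48.75$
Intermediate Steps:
$n{\left(I \right)} = 1 + I^{2}$
$\left(n{\left(4 \cdot 0 \right)} + a{\left(4 \right)}\right) \left(-39\right) = \left(\left(1 + \left(4 \cdot 0\right)^{2}\right) - \frac{9}{4}\right) \left(-39\right) = \left(\left(1 + 0^{2}\right) - \frac{9}{4}\right) \left(-39\right) = \left(\left(1 + 0\right) - \frac{9}{4}\right) \left(-39\right) = \left(1 - \frac{9}{4}\right) \left(-39\right) = \left(- \frac{5}{4}\right) \left(-39\right) = \frac{195}{4}$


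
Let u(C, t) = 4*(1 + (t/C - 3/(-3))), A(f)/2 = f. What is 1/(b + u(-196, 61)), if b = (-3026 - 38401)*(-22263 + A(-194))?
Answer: 49/45979786204 ≈ 1.0657e-9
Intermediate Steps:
A(f) = 2*f
u(C, t) = 8 + 4*t/C (u(C, t) = 4*(1 + (t/C - 3*(-1/3))) = 4*(1 + (t/C + 1)) = 4*(1 + (1 + t/C)) = 4*(2 + t/C) = 8 + 4*t/C)
b = 938362977 (b = (-3026 - 38401)*(-22263 + 2*(-194)) = -41427*(-22263 - 388) = -41427*(-22651) = 938362977)
1/(b + u(-196, 61)) = 1/(938362977 + (8 + 4*61/(-196))) = 1/(938362977 + (8 + 4*61*(-1/196))) = 1/(938362977 + (8 - 61/49)) = 1/(938362977 + 331/49) = 1/(45979786204/49) = 49/45979786204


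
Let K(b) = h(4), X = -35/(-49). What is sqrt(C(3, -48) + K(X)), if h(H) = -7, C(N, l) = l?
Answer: I*sqrt(55) ≈ 7.4162*I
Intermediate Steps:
X = 5/7 (X = -35*(-1/49) = 5/7 ≈ 0.71429)
K(b) = -7
sqrt(C(3, -48) + K(X)) = sqrt(-48 - 7) = sqrt(-55) = I*sqrt(55)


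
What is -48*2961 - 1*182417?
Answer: -324545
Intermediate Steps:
-48*2961 - 1*182417 = -142128 - 182417 = -324545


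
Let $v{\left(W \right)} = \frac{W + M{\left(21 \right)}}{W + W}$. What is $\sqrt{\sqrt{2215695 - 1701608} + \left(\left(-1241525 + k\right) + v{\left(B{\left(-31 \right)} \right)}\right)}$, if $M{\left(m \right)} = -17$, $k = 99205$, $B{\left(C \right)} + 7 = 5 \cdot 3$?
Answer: $\frac{\sqrt{-18277129 + 4336 \sqrt{7}}}{4} \approx 1068.5 i$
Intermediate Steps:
$B{\left(C \right)} = 8$ ($B{\left(C \right)} = -7 + 5 \cdot 3 = -7 + 15 = 8$)
$v{\left(W \right)} = \frac{-17 + W}{2 W}$ ($v{\left(W \right)} = \frac{W - 17}{W + W} = \frac{-17 + W}{2 W}$)
$\sqrt{\sqrt{2215695 - 1701608} + \left(\left(-1241525 + k\right) + v{\left(B{\left(-31 \right)} \right)}\right)} = \sqrt{\sqrt{2215695 - 1701608} + \left(\left(-1241525 + 99205\right) + \frac{-17 + 8}{2 \cdot 8}\right)} = \sqrt{\sqrt{514087} - \left(1142320 - - \frac{9}{16}\right)} = \sqrt{271 \sqrt{7} - \frac{18277129}{16}} = \sqrt{- \frac{18277129}{16} + 271 \sqrt{7}}$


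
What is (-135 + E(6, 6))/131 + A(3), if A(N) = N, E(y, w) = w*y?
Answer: 294/131 ≈ 2.2443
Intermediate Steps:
(-135 + E(6, 6))/131 + A(3) = (-135 + 6*6)/131 + 3 = (-135 + 36)/131 + 3 = (1/131)*(-99) + 3 = -99/131 + 3 = 294/131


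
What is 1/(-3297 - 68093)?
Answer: -1/71390 ≈ -1.4008e-5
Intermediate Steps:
1/(-3297 - 68093) = 1/(-71390) = -1/71390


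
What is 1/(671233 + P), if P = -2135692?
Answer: -1/1464459 ≈ -6.8285e-7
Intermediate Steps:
1/(671233 + P) = 1/(671233 - 2135692) = 1/(-1464459) = -1/1464459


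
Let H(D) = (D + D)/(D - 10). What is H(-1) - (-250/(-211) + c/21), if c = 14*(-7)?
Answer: 25510/6963 ≈ 3.6637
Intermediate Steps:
c = -98
H(D) = 2*D/(-10 + D) (H(D) = (2*D)/(-10 + D) = 2*D/(-10 + D))
H(-1) - (-250/(-211) + c/21) = 2*(-1)/(-10 - 1) - (-250/(-211) - 98/21) = 2*(-1)/(-11) - (-250*(-1/211) - 98*1/21) = 2*(-1)*(-1/11) - (250/211 - 14/3) = 2/11 - 1*(-2204/633) = 2/11 + 2204/633 = 25510/6963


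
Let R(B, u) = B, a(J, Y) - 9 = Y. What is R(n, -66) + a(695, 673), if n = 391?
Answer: 1073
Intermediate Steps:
a(J, Y) = 9 + Y
R(n, -66) + a(695, 673) = 391 + (9 + 673) = 391 + 682 = 1073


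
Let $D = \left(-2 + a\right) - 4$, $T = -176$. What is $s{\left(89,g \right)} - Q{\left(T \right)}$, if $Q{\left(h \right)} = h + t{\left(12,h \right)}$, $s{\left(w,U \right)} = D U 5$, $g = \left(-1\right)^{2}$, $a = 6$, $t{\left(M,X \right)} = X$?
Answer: $352$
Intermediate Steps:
$g = 1$
$D = 0$ ($D = \left(-2 + 6\right) - 4 = 4 - 4 = 0$)
$s{\left(w,U \right)} = 0$ ($s{\left(w,U \right)} = 0 U 5 = 0 \cdot 5 = 0$)
$Q{\left(h \right)} = 2 h$ ($Q{\left(h \right)} = h + h = 2 h$)
$s{\left(89,g \right)} - Q{\left(T \right)} = 0 - 2 \left(-176\right) = 0 - -352 = 0 + 352 = 352$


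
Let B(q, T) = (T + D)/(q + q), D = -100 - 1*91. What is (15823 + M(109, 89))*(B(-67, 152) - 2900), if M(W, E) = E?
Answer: -3091391316/67 ≈ -4.6140e+7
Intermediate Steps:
D = -191 (D = -100 - 91 = -191)
B(q, T) = (-191 + T)/(2*q) (B(q, T) = (T - 191)/(q + q) = (-191 + T)/((2*q)) = (-191 + T)*(1/(2*q)) = (-191 + T)/(2*q))
(15823 + M(109, 89))*(B(-67, 152) - 2900) = (15823 + 89)*((½)*(-191 + 152)/(-67) - 2900) = 15912*((½)*(-1/67)*(-39) - 2900) = 15912*(39/134 - 2900) = 15912*(-388561/134) = -3091391316/67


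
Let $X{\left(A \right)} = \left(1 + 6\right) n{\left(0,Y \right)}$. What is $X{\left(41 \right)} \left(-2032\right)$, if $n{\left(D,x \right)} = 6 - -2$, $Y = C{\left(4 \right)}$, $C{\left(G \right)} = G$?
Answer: $-113792$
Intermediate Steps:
$Y = 4$
$n{\left(D,x \right)} = 8$ ($n{\left(D,x \right)} = 6 + 2 = 8$)
$X{\left(A \right)} = 56$ ($X{\left(A \right)} = \left(1 + 6\right) 8 = 7 \cdot 8 = 56$)
$X{\left(41 \right)} \left(-2032\right) = 56 \left(-2032\right) = -113792$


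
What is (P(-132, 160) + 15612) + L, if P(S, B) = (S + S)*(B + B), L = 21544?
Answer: -47324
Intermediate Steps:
P(S, B) = 4*B*S (P(S, B) = (2*S)*(2*B) = 4*B*S)
(P(-132, 160) + 15612) + L = (4*160*(-132) + 15612) + 21544 = (-84480 + 15612) + 21544 = -68868 + 21544 = -47324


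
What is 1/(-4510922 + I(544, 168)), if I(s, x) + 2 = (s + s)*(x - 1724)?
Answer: -1/6203852 ≈ -1.6119e-7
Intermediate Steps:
I(s, x) = -2 + 2*s*(-1724 + x) (I(s, x) = -2 + (s + s)*(x - 1724) = -2 + (2*s)*(-1724 + x) = -2 + 2*s*(-1724 + x))
1/(-4510922 + I(544, 168)) = 1/(-4510922 + (-2 - 3448*544 + 2*544*168)) = 1/(-4510922 + (-2 - 1875712 + 182784)) = 1/(-4510922 - 1692930) = 1/(-6203852) = -1/6203852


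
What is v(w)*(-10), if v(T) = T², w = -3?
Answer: -90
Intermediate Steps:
v(w)*(-10) = (-3)²*(-10) = 9*(-10) = -90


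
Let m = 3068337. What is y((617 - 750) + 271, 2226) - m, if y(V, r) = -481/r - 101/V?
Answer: -26182127710/8533 ≈ -3.0683e+6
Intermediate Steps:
y((617 - 750) + 271, 2226) - m = (-481/2226 - 101/((617 - 750) + 271)) - 1*3068337 = (-481*1/2226 - 101/(-133 + 271)) - 3068337 = (-481/2226 - 101/138) - 3068337 = -8089/8533 - 3068337 = -26182127710/8533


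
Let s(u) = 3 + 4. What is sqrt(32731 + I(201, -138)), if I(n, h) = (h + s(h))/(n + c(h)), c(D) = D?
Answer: sqrt(14433454)/21 ≈ 180.91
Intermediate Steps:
s(u) = 7
I(n, h) = (7 + h)/(h + n) (I(n, h) = (h + 7)/(n + h) = (7 + h)/(h + n))
sqrt(32731 + I(201, -138)) = sqrt(32731 + (7 - 138)/(-138 + 201)) = sqrt(32731 - 131/63) = sqrt(2061922/63) = sqrt(14433454)/21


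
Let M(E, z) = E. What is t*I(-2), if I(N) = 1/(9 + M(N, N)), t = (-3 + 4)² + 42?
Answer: 43/7 ≈ 6.1429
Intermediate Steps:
t = 43 (t = 1² + 42 = 1 + 42 = 43)
I(N) = 1/(9 + N)
t*I(-2) = 43/(9 - 2) = 43/7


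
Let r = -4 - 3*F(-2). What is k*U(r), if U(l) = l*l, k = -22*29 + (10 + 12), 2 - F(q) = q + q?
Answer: -298144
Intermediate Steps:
F(q) = 2 - 2*q (F(q) = 2 - (q + q) = 2 - 2*q)
k = -616 (k = -638 + 22 = -616)
r = -22 (r = -4 - 3*(2 - 2*(-2)) = -4 - 3*(2 + 4) = -4 - 3*6 = -4 - 18 = -22)
U(l) = l²
k*U(r) = -616*(-22)² = -616*484 = -298144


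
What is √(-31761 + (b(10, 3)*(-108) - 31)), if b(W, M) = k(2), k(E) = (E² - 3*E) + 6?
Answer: 4*I*√2014 ≈ 179.51*I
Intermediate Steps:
k(E) = 6 + E² - 3*E
b(W, M) = 4 (b(W, M) = 6 + 2² - 3*2 = 6 + 4 - 6 = 4)
√(-31761 + (b(10, 3)*(-108) - 31)) = √(-31761 + (4*(-108) - 31)) = √(-31761 + (-432 - 31)) = √(-31761 - 463) = √(-32224) = 4*I*√2014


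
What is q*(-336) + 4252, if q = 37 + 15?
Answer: -13220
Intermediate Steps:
q = 52
q*(-336) + 4252 = 52*(-336) + 4252 = -17472 + 4252 = -13220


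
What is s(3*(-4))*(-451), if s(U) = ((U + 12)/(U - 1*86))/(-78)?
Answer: 0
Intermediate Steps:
s(U) = -(12 + U)/(78*(-86 + U)) (s(U) = ((12 + U)/(U - 86))*(-1/78) = ((12 + U)/(-86 + U))*(-1/78) = -(12 + U)/(78*(-86 + U)))
s(3*(-4))*(-451) = ((-12 - 3*(-4))/(78*(-86 + 3*(-4))))*(-451) = ((-12 - 1*(-12))/(78*(-86 - 12)))*(-451) = ((1/78)*(-12 + 12)/(-98))*(-451) = ((1/78)*(-1/98)*0)*(-451) = 0*(-451) = 0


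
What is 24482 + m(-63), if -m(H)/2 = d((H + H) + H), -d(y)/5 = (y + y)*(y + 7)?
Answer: 712442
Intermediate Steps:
d(y) = -10*y*(7 + y) (d(y) = -5*(y + y)*(y + 7) = -5*2*y*(7 + y) = -10*y*(7 + y))
m(H) = 60*H*(7 + 3*H) (m(H) = -(-20)*((H + H) + H)*(7 + ((H + H) + H)) = -(-20)*(2*H + H)*(7 + (2*H + H)) = -(-20)*3*H*(7 + 3*H) = -(-60)*H*(7 + 3*H) = 60*H*(7 + 3*H))
24482 + m(-63) = 24482 + 60*(-63)*(7 + 3*(-63)) = 24482 + 60*(-63)*(7 - 189) = 24482 + 60*(-63)*(-182) = 24482 + 687960 = 712442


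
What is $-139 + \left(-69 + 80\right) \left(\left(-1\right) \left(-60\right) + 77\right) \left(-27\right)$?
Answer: $-40828$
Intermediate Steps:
$-139 + \left(-69 + 80\right) \left(\left(-1\right) \left(-60\right) + 77\right) \left(-27\right) = -139 + 11 \left(60 + 77\right) \left(-27\right) = -139 + 11 \cdot 137 \left(-27\right) = -139 + 1507 \left(-27\right) = -139 - 40689 = -40828$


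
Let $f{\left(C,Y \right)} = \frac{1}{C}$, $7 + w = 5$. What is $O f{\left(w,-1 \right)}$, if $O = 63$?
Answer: $- \frac{63}{2} \approx -31.5$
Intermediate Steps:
$w = -2$ ($w = -7 + 5 = -2$)
$O f{\left(w,-1 \right)} = \frac{63}{-2} = 63 \left(- \frac{1}{2}\right) = - \frac{63}{2}$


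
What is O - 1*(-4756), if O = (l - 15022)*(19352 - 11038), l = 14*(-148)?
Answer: -142114760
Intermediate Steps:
l = -2072
O = -142119516 (O = (-2072 - 15022)*(19352 - 11038) = -17094*8314 = -142119516)
O - 1*(-4756) = -142119516 - 1*(-4756) = -142119516 + 4756 = -142114760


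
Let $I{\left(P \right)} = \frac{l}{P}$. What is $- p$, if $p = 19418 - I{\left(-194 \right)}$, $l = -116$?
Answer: $- \frac{1883488}{97} \approx -19417.0$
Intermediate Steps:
$I{\left(P \right)} = - \frac{116}{P}$
$p = \frac{1883488}{97}$ ($p = 19418 - - \frac{116}{-194} = 19418 - \left(-116\right) \left(- \frac{1}{194}\right) = 19418 - \frac{58}{97} = \frac{1883488}{97} \approx 19417.0$)
$- p = \left(-1\right) \frac{1883488}{97} = - \frac{1883488}{97}$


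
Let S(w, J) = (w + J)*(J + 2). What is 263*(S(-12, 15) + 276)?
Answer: 86001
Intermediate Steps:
S(w, J) = (2 + J)*(J + w) (S(w, J) = (J + w)*(2 + J) = (2 + J)*(J + w))
263*(S(-12, 15) + 276) = 263*((15² + 2*15 + 2*(-12) + 15*(-12)) + 276) = 263*((225 + 30 - 24 - 180) + 276) = 263*(51 + 276) = 263*327 = 86001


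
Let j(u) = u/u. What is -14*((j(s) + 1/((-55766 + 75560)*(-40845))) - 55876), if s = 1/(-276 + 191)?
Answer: 45174151338751/57748995 ≈ 7.8225e+5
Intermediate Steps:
s = -1/85 (s = 1/(-85) = -1/85 ≈ -0.011765)
j(u) = 1
-14*((j(s) + 1/((-55766 + 75560)*(-40845))) - 55876) = -14*((1 + 1/((-55766 + 75560)*(-40845))) - 55876) = -14*((1 - 1/40845/19794) - 55876) = -14*((1 + (1/19794)*(-1/40845)) - 55876) = -14*((1 - 1/808485930) - 55876) = -14*(808485929/808485930 - 55876) = -14*(-45174151338751/808485930) = 45174151338751/57748995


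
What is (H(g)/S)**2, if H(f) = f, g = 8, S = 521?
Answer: 64/271441 ≈ 0.00023578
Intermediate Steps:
(H(g)/S)**2 = (8/521)**2 = 64/271441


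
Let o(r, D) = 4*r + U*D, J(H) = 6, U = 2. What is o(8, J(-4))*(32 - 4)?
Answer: 1232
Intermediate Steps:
o(r, D) = 2*D + 4*r (o(r, D) = 4*r + 2*D = 2*D + 4*r)
o(8, J(-4))*(32 - 4) = (2*6 + 4*8)*(32 - 4) = (12 + 32)*28 = 44*28 = 1232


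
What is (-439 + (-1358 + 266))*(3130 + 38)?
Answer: -4850208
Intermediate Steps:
(-439 + (-1358 + 266))*(3130 + 38) = (-439 - 1092)*3168 = -1531*3168 = -4850208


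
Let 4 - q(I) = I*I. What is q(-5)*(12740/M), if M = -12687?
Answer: 89180/4229 ≈ 21.088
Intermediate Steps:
q(I) = 4 - I² (q(I) = 4 - I*I = 4 - I²)
q(-5)*(12740/M) = (4 - 1*(-5)²)*(12740/(-12687)) = (4 - 1*25)*(12740*(-1/12687)) = (4 - 25)*(-12740/12687) = -21*(-12740/12687) = 89180/4229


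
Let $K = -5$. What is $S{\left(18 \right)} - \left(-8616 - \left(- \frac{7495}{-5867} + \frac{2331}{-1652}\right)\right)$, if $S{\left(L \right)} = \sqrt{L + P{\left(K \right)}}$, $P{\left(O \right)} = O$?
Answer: $\frac{11929632101}{1384612} + \sqrt{13} \approx 8619.5$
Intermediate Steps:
$S{\left(L \right)} = \sqrt{-5 + L}$ ($S{\left(L \right)} = \sqrt{L - 5} = \sqrt{-5 + L}$)
$S{\left(18 \right)} - \left(-8616 - \left(- \frac{7495}{-5867} + \frac{2331}{-1652}\right)\right) = \sqrt{-5 + 18} - \left(-8616 - \left(- \frac{7495}{-5867} + \frac{2331}{-1652}\right)\right) = \sqrt{13} - \left(-8616 - \left(\left(-7495\right) \left(- \frac{1}{5867}\right) + 2331 \left(- \frac{1}{1652}\right)\right)\right) = \sqrt{13} - \left(-8616 - \left(\frac{7495}{5867} - \frac{333}{236}\right)\right) = \sqrt{13} - \left(-8616 - - \frac{184891}{1384612}\right) = \sqrt{13} - \left(-8616 + \frac{184891}{1384612}\right) = \sqrt{13} - - \frac{11929632101}{1384612} = \sqrt{13} + \frac{11929632101}{1384612} = \frac{11929632101}{1384612} + \sqrt{13}$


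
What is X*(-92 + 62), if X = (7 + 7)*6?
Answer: -2520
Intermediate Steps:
X = 84 (X = 14*6 = 84)
X*(-92 + 62) = 84*(-92 + 62) = 84*(-30) = -2520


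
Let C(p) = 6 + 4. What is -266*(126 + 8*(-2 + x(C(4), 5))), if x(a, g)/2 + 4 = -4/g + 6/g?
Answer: -69692/5 ≈ -13938.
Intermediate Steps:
C(p) = 10
x(a, g) = -8 + 4/g (x(a, g) = -8 + 2*(-4/g + 6/g) = -8 + 2*(2/g) = -8 + 4/g)
-266*(126 + 8*(-2 + x(C(4), 5))) = -266*(126 + 8*(-2 + (-8 + 4/5))) = -266*(126 + 8*(-2 + (-8 + 4*(⅕)))) = -266*(126 + 8*(-2 + (-8 + ⅘))) = -266*(126 + 8*(-2 - 36/5)) = -266*(126 + 8*(-46/5)) = -266*(126 - 368/5) = -266*262/5 = -69692/5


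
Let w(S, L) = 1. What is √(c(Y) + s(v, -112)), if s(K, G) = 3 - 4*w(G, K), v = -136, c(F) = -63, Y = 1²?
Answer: 8*I ≈ 8.0*I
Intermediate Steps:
Y = 1
s(K, G) = -1 (s(K, G) = 3 - 4*1 = 3 - 4 = -1)
√(c(Y) + s(v, -112)) = √(-63 - 1) = √(-64) = 8*I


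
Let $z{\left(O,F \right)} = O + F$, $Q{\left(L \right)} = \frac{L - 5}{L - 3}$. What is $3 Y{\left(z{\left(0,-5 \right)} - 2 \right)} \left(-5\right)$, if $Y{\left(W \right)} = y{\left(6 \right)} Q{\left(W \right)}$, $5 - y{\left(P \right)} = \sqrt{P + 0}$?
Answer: $-90 + 18 \sqrt{6} \approx -45.909$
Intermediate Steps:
$y{\left(P \right)} = 5 - \sqrt{P}$ ($y{\left(P \right)} = 5 - \sqrt{P + 0} = 5 - \sqrt{P}$)
$Q{\left(L \right)} = \frac{-5 + L}{-3 + L}$
$z{\left(O,F \right)} = F + O$
$Y{\left(W \right)} = \frac{\left(-5 + W\right) \left(5 - \sqrt{6}\right)}{-3 + W}$ ($Y{\left(W \right)} = \left(5 - \sqrt{6}\right) \frac{-5 + W}{-3 + W} = \frac{\left(-5 + W\right) \left(5 - \sqrt{6}\right)}{-3 + W}$)
$3 Y{\left(z{\left(0,-5 \right)} - 2 \right)} \left(-5\right) = 3 \frac{\left(-5 + \left(\left(-5 + 0\right) - 2\right)\right) \left(5 - \sqrt{6}\right)}{-3 + \left(\left(-5 + 0\right) - 2\right)} \left(-5\right) = 3 \frac{\left(-5 - 7\right) \left(5 - \sqrt{6}\right)}{-3 - 7} \left(-5\right) = 3 \frac{1}{-10} \left(-12\right) \left(5 - \sqrt{6}\right) \left(-5\right) = 3 \left(\left(- \frac{1}{10}\right) \left(-12\right) \left(5 - \sqrt{6}\right)\right) \left(-5\right) = 3 \left(6 - \frac{6 \sqrt{6}}{5}\right) \left(-5\right) = \left(18 - \frac{18 \sqrt{6}}{5}\right) \left(-5\right) = -90 + 18 \sqrt{6}$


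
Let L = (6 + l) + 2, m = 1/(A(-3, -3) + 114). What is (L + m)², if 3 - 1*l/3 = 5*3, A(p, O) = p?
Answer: 9653449/12321 ≈ 783.50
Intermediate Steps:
l = -36 (l = 9 - 15*3 = 9 - 3*15 = 9 - 45 = -36)
m = 1/111 (m = 1/(-3 + 114) = 1/111 ≈ 0.0090090)
L = -28 (L = (6 - 36) + 2 = -30 + 2 = -28)
(L + m)² = (-28 + 1/111)² = (-3107/111)² = 9653449/12321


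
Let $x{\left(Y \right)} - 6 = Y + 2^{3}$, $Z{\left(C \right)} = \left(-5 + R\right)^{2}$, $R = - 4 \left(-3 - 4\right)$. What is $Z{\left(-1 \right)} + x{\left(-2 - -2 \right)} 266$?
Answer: $4253$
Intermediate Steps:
$R = 28$ ($R = \left(-4\right) \left(-7\right) = 28$)
$Z{\left(C \right)} = 529$ ($Z{\left(C \right)} = \left(-5 + 28\right)^{2} = 23^{2} = 529$)
$x{\left(Y \right)} = 14 + Y$ ($x{\left(Y \right)} = 6 + \left(Y + 2^{3}\right) = 6 + \left(Y + 8\right) = 6 + \left(8 + Y\right) = 14 + Y$)
$Z{\left(-1 \right)} + x{\left(-2 - -2 \right)} 266 = 529 + \left(14 - 0\right) 266 = 529 + \left(14 + \left(-2 + 2\right)\right) 266 = 529 + \left(14 + 0\right) 266 = 529 + 14 \cdot 266 = 529 + 3724 = 4253$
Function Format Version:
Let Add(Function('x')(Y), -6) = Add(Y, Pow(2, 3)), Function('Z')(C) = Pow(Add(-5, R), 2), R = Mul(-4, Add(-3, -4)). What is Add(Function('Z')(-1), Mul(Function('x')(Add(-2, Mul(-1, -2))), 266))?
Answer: 4253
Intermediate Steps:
R = 28 (R = Mul(-4, -7) = 28)
Function('Z')(C) = 529 (Function('Z')(C) = Pow(Add(-5, 28), 2) = Pow(23, 2) = 529)
Function('x')(Y) = Add(14, Y) (Function('x')(Y) = Add(6, Add(Y, Pow(2, 3))) = Add(6, Add(Y, 8)) = Add(6, Add(8, Y)) = Add(14, Y))
Add(Function('Z')(-1), Mul(Function('x')(Add(-2, Mul(-1, -2))), 266)) = Add(529, Mul(Add(14, Add(-2, Mul(-1, -2))), 266)) = Add(529, Mul(Add(14, Add(-2, 2)), 266)) = Add(529, Mul(Add(14, 0), 266)) = Add(529, Mul(14, 266)) = Add(529, 3724) = 4253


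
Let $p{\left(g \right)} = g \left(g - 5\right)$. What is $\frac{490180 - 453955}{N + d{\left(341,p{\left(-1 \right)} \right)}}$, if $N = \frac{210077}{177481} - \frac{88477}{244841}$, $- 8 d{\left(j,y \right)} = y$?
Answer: $\frac{699619470888100}{1396225413} \approx 5.0108 \cdot 10^{5}$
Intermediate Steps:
$p{\left(g \right)} = g \left(-5 + g\right)$
$d{\left(j,y \right)} = - \frac{y}{8}$
$N = \frac{35732476320}{43454625521}$ ($N = 210077 \cdot \frac{1}{177481} - \frac{88477}{244841} = \frac{210077}{177481} - \frac{88477}{244841} = \frac{35732476320}{43454625521} \approx 0.82229$)
$\frac{490180 - 453955}{N + d{\left(341,p{\left(-1 \right)} \right)}} = \frac{490180 - 453955}{\frac{35732476320}{43454625521} - \frac{\left(-1\right) \left(-5 - 1\right)}{8}} = \frac{36225}{\frac{35732476320}{43454625521} - \frac{\left(-1\right) \left(-6\right)}{8}} = \frac{36225}{\frac{35732476320}{43454625521} - \frac{3}{4}} = \frac{36225}{\frac{12566028717}{173818502084}} = 36225 \cdot \frac{173818502084}{12566028717} = \frac{699619470888100}{1396225413}$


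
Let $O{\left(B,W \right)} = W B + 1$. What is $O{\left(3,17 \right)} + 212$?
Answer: $264$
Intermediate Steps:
$O{\left(B,W \right)} = 1 + B W$ ($O{\left(B,W \right)} = B W + 1 = 1 + B W$)
$O{\left(3,17 \right)} + 212 = \left(1 + 3 \cdot 17\right) + 212 = \left(1 + 51\right) + 212 = 52 + 212 = 264$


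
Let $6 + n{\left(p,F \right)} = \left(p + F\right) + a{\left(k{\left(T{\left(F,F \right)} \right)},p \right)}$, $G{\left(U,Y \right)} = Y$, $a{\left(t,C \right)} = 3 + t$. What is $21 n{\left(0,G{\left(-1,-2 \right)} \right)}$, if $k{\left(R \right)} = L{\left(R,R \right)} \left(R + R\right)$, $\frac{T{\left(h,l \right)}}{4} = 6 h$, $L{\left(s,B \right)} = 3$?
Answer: $-6153$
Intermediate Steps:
$T{\left(h,l \right)} = 24 h$ ($T{\left(h,l \right)} = 4 \cdot 6 h = 24 h$)
$k{\left(R \right)} = 6 R$ ($k{\left(R \right)} = 3 \left(R + R\right) = 3 \cdot 2 R = 6 R$)
$n{\left(p,F \right)} = -3 + p + 145 F$ ($n{\left(p,F \right)} = -6 + \left(\left(p + F\right) + \left(3 + 6 \cdot 24 F\right)\right) = -6 + \left(\left(F + p\right) + \left(3 + 144 F\right)\right) = -6 + \left(3 + p + 145 F\right) = -3 + p + 145 F$)
$21 n{\left(0,G{\left(-1,-2 \right)} \right)} = 21 \left(-3 + 0 + 145 \left(-2\right)\right) = 21 \left(-3 + 0 - 290\right) = 21 \left(-293\right) = -6153$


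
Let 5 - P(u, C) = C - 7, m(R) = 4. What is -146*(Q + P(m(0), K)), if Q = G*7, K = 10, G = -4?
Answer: 3796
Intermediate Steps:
P(u, C) = 12 - C (P(u, C) = 5 - (C - 7) = 5 - (-7 + C) = 5 + (7 - C) = 12 - C)
Q = -28 (Q = -4*7 = -28)
-146*(Q + P(m(0), K)) = -146*(-28 + (12 - 1*10)) = -146*(-28 + (12 - 10)) = -146*(-28 + 2) = -146*(-26) = 3796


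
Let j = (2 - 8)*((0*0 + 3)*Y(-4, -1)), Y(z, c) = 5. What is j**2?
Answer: 8100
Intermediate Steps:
j = -90 (j = (2 - 8)*((0*0 + 3)*5) = -6*(0 + 3)*5 = -18*5 = -6*15 = -90)
j**2 = (-90)**2 = 8100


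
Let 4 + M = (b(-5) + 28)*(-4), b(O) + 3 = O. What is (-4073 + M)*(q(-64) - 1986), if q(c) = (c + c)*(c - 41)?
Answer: -47614278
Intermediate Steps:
b(O) = -3 + O
M = -84 (M = -4 + ((-3 - 5) + 28)*(-4) = -4 + (-8 + 28)*(-4) = -4 + 20*(-4) = -4 - 80 = -84)
q(c) = 2*c*(-41 + c) (q(c) = (2*c)*(-41 + c) = 2*c*(-41 + c))
(-4073 + M)*(q(-64) - 1986) = (-4073 - 84)*(2*(-64)*(-41 - 64) - 1986) = -4157*(2*(-64)*(-105) - 1986) = -4157*(13440 - 1986) = -4157*11454 = -47614278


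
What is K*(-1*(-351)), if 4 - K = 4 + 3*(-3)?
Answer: 3159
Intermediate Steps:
K = 9 (K = 4 - (4 + 3*(-3)) = 4 - (4 - 9) = 4 - 1*(-5) = 4 + 5 = 9)
K*(-1*(-351)) = 9*(-1*(-351)) = 9*351 = 3159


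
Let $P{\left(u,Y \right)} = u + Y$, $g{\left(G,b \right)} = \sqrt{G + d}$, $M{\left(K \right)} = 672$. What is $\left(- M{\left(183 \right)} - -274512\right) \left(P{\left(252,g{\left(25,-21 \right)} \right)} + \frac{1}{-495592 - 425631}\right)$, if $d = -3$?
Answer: $\frac{63571461718800}{921223} + 273840 \sqrt{22} \approx 7.0292 \cdot 10^{7}$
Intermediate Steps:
$g{\left(G,b \right)} = \sqrt{-3 + G}$ ($g{\left(G,b \right)} = \sqrt{G - 3} = \sqrt{-3 + G}$)
$P{\left(u,Y \right)} = Y + u$
$\left(- M{\left(183 \right)} - -274512\right) \left(P{\left(252,g{\left(25,-21 \right)} \right)} + \frac{1}{-495592 - 425631}\right) = \left(\left(-1\right) 672 - -274512\right) \left(\left(\sqrt{-3 + 25} + 252\right) + \frac{1}{-495592 - 425631}\right) = \left(-672 + 274512\right) \left(\left(\sqrt{22} + 252\right) + \frac{1}{-921223}\right) = 273840 \left(\left(252 + \sqrt{22}\right) - \frac{1}{921223}\right) = 273840 \left(\frac{232148195}{921223} + \sqrt{22}\right) = \frac{63571461718800}{921223} + 273840 \sqrt{22}$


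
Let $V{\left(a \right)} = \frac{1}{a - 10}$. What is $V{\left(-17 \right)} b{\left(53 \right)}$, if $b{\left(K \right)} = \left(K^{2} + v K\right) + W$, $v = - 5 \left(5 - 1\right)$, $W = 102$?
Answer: $- \frac{617}{9} \approx -68.556$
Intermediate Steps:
$v = -20$ ($v = \left(-5\right) 4 = -20$)
$b{\left(K \right)} = 102 + K^{2} - 20 K$ ($b{\left(K \right)} = \left(K^{2} - 20 K\right) + 102 = 102 + K^{2} - 20 K$)
$V{\left(a \right)} = \frac{1}{-10 + a}$
$V{\left(-17 \right)} b{\left(53 \right)} = \frac{102 + 53^{2} - 1060}{-10 - 17} = \frac{102 + 2809 - 1060}{-27} = \left(- \frac{1}{27}\right) 1851 = - \frac{617}{9}$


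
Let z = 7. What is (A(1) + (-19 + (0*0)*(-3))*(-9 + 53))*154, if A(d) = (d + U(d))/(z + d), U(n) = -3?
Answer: -257565/2 ≈ -1.2878e+5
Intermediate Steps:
A(d) = (-3 + d)/(7 + d) (A(d) = (d - 3)/(7 + d) = (-3 + d)/(7 + d))
(A(1) + (-19 + (0*0)*(-3))*(-9 + 53))*154 = ((-3 + 1)/(7 + 1) + (-19 + (0*0)*(-3))*(-9 + 53))*154 = (-2/8 + (-19 + 0*(-3))*44)*154 = ((⅛)*(-2) + (-19 + 0)*44)*154 = (-¼ - 19*44)*154 = (-¼ - 836)*154 = -3345/4*154 = -257565/2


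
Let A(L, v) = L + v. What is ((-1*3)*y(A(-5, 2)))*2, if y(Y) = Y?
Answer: 18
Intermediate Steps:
((-1*3)*y(A(-5, 2)))*2 = ((-1*3)*(-5 + 2))*2 = -3*(-3)*2 = 9*2 = 18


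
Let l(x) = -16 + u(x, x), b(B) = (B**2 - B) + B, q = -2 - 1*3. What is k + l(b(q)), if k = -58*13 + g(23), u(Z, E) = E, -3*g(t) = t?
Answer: -2258/3 ≈ -752.67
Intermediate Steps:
g(t) = -t/3
q = -5 (q = -2 - 3 = -5)
b(B) = B**2
l(x) = -16 + x
k = -2285/3 (k = -58*13 - 1/3*23 = -754 - 23/3 = -2285/3 ≈ -761.67)
k + l(b(q)) = -2285/3 + (-16 + (-5)**2) = -2285/3 + (-16 + 25) = -2285/3 + 9 = -2258/3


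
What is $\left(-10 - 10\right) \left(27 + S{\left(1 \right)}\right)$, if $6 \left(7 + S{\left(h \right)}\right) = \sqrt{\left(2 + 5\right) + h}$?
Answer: $-400 - \frac{20 \sqrt{2}}{3} \approx -409.43$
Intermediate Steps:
$S{\left(h \right)} = -7 + \frac{\sqrt{7 + h}}{6}$ ($S{\left(h \right)} = -7 + \frac{\sqrt{\left(2 + 5\right) + h}}{6} = -7 + \frac{\sqrt{7 + h}}{6}$)
$\left(-10 - 10\right) \left(27 + S{\left(1 \right)}\right) = \left(-10 - 10\right) \left(27 - \left(7 - \frac{\sqrt{7 + 1}}{6}\right)\right) = \left(-10 - 10\right) \left(27 - \left(7 - \frac{\sqrt{8}}{6}\right)\right) = - 20 \left(27 - \left(7 - \frac{2 \sqrt{2}}{6}\right)\right) = - 20 \left(27 - \left(7 - \frac{\sqrt{2}}{3}\right)\right) = - 20 \left(20 + \frac{\sqrt{2}}{3}\right) = -400 - \frac{20 \sqrt{2}}{3}$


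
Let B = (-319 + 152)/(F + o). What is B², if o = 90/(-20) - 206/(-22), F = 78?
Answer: 13498276/3323329 ≈ 4.0617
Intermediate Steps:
o = 107/22 (o = 90*(-1/20) - 206*(-1/22) = -9/2 + 103/11 = 107/22 ≈ 4.8636)
B = -3674/1823 (B = (-319 + 152)/(78 + 107/22) = -167/1823/22 = -167*22/1823 = -3674/1823 ≈ -2.0154)
B² = (-3674/1823)² = 13498276/3323329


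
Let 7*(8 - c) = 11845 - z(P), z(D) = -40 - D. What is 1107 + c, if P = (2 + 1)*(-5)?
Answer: -4065/7 ≈ -580.71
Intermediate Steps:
P = -15 (P = 3*(-5) = -15)
c = -11814/7 (c = 8 - (11845 - (-40 - 1*(-15)))/7 = 8 - (11845 - (-40 + 15))/7 = 8 - (11845 - 1*(-25))/7 = 8 - (11845 + 25)/7 = 8 - ⅐*11870 = 8 - 11870/7 = -11814/7 ≈ -1687.7)
1107 + c = 1107 - 11814/7 = -4065/7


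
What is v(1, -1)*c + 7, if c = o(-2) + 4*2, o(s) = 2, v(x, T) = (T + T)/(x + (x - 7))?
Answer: 11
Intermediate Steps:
v(x, T) = 2*T/(-7 + 2*x) (v(x, T) = (2*T)/(x + (-7 + x)) = (2*T)/(-7 + 2*x) = 2*T/(-7 + 2*x))
c = 10 (c = 2 + 4*2 = 2 + 8 = 10)
v(1, -1)*c + 7 = (2*(-1)/(-7 + 2*1))*10 + 7 = (2*(-1)/(-7 + 2))*10 + 7 = (2*(-1)/(-5))*10 + 7 = (2*(-1)*(-1/5))*10 + 7 = (2/5)*10 + 7 = 4 + 7 = 11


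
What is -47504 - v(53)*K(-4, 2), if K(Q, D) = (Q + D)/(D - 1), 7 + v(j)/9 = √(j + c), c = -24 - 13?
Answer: -47558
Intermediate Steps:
c = -37
v(j) = -63 + 9*√(-37 + j) (v(j) = -63 + 9*√(j - 37) = -63 + 9*√(-37 + j))
K(Q, D) = (D + Q)/(-1 + D)
-47504 - v(53)*K(-4, 2) = -47504 - (-63 + 9*√(-37 + 53))*(2 - 4)/(-1 + 2) = -47504 - (-63 + 9*√16)*-2/1 = -47504 - (-63 + 9*4)*1*(-2) = -47504 - (-63 + 36)*(-2) = -47504 - (-27)*(-2) = -47504 - 1*54 = -47504 - 54 = -47558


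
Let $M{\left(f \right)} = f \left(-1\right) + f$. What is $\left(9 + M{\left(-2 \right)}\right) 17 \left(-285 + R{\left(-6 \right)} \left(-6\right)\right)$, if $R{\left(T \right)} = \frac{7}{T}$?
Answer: $-42534$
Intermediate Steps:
$M{\left(f \right)} = 0$ ($M{\left(f \right)} = - f + f = 0$)
$\left(9 + M{\left(-2 \right)}\right) 17 \left(-285 + R{\left(-6 \right)} \left(-6\right)\right) = \left(9 + 0\right) 17 \left(-285 + \frac{7}{-6} \left(-6\right)\right) = 9 \cdot 17 \left(-285 + 7 \left(- \frac{1}{6}\right) \left(-6\right)\right) = 153 \left(-285 - -7\right) = 153 \left(-285 + 7\right) = 153 \left(-278\right) = -42534$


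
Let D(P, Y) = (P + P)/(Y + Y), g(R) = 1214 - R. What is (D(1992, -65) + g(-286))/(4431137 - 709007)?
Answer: 5306/13441025 ≈ 0.00039476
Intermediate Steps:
D(P, Y) = P/Y (D(P, Y) = (2*P)/((2*Y)) = (2*P)*(1/(2*Y)) = P/Y)
(D(1992, -65) + g(-286))/(4431137 - 709007) = (1992/(-65) + (1214 - 1*(-286)))/(4431137 - 709007) = (1992*(-1/65) + (1214 + 286))/3722130 = (-1992/65 + 1500)*(1/3722130) = (95508/65)*(1/3722130) = 5306/13441025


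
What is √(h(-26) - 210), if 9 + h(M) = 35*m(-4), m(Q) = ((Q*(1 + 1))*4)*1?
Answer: I*√1339 ≈ 36.592*I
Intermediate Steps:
m(Q) = 8*Q (m(Q) = ((Q*2)*4)*1 = ((2*Q)*4)*1 = (8*Q)*1 = 8*Q)
h(M) = -1129 (h(M) = -9 + 35*(8*(-4)) = -9 + 35*(-32) = -9 - 1120 = -1129)
√(h(-26) - 210) = √(-1129 - 210) = √(-1339) = I*√1339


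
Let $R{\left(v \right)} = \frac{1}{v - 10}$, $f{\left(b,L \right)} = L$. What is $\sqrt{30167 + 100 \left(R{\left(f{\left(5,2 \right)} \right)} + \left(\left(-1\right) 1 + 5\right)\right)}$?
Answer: $\frac{\sqrt{122218}}{2} \approx 174.8$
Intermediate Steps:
$R{\left(v \right)} = \frac{1}{-10 + v}$
$\sqrt{30167 + 100 \left(R{\left(f{\left(5,2 \right)} \right)} + \left(\left(-1\right) 1 + 5\right)\right)} = \sqrt{30167 + 100 \left(\frac{1}{-10 + 2} + \left(\left(-1\right) 1 + 5\right)\right)} = \sqrt{30167 + 100 \left(\frac{1}{-8} + \left(-1 + 5\right)\right)} = \sqrt{30167 + 100 \left(- \frac{1}{8} + 4\right)} = \sqrt{30167 + 100 \cdot \frac{31}{8}} = \sqrt{30167 + \frac{775}{2}} = \sqrt{\frac{61109}{2}} = \frac{\sqrt{122218}}{2}$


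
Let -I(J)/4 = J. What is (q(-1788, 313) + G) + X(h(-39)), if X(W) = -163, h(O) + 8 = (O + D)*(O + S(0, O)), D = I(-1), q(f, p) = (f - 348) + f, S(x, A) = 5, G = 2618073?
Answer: 2613986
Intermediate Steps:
I(J) = -4*J
q(f, p) = -348 + 2*f (q(f, p) = (-348 + f) + f = -348 + 2*f)
D = 4 (D = -4*(-1) = 4)
h(O) = -8 + (4 + O)*(5 + O) (h(O) = -8 + (O + 4)*(O + 5) = -8 + (4 + O)*(5 + O))
(q(-1788, 313) + G) + X(h(-39)) = ((-348 + 2*(-1788)) + 2618073) - 163 = ((-348 - 3576) + 2618073) - 163 = (-3924 + 2618073) - 163 = 2614149 - 163 = 2613986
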